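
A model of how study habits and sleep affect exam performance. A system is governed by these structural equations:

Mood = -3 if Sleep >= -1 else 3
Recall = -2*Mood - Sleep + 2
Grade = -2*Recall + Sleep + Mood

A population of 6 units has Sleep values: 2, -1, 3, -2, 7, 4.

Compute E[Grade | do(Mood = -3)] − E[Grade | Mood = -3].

-2.5

Under do(Mood=-3), Mood's equation is replaced by Mood=-3 for every unit. Per-unit Grade: -13, -22, -10, -25, 2, -7. Mean = -12.5.
E[Grade|Mood=-3] averages over only the 5 units with Mood=-3 (Sleep = 2, -1, 3, 7, 4): Grade = -13, -22, -10, 2, -7, mean -10.
Difference = -12.5 − (-10) = -2.5.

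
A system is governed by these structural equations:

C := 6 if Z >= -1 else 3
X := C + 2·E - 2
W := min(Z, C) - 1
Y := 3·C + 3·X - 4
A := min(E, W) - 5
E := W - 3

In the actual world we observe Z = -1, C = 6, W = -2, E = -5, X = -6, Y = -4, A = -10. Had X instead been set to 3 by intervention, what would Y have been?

23

The intervention breaks the incoming arrows to X: X := C + 2·E - 2 no longer applies, and X = 3.
C = 6 if Z >= -1 else 3  [with Z=-1]  = 6
Y = 3·C + 3·X - 4  [with C=6, X=3]  = 23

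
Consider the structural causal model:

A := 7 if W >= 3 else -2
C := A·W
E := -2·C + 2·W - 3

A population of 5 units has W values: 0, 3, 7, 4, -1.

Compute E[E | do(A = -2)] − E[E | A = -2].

Every unit gets A=-2 under the intervention. E values become -3, 15, 39, 21, -9; E[E|do(A=-2)] = 12.6.
E[E|A=-2] averages over only the 2 units with A=-2 (W = 0, -1): E = -3, -9, mean -6.
Difference = 12.6 − (-6) = 18.6.

18.6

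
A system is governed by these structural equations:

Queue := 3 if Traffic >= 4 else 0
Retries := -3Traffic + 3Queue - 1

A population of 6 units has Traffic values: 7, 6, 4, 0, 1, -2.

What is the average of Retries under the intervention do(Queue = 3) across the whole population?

Under do(Queue=3), Queue's equation is replaced by Queue=3 for every unit. Per-unit Retries: -13, -10, -4, 8, 5, 14. Mean = 0.

0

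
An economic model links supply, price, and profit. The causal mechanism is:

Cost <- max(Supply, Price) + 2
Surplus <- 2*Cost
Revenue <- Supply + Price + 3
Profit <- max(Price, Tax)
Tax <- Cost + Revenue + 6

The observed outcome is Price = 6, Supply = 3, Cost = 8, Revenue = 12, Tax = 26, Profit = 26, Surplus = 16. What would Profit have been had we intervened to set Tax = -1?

The intervention breaks the incoming arrows to Tax: Tax <- Cost + Revenue + 6 no longer applies, and Tax = -1.
Profit = max(Price, Tax)  [with Price=6, Tax=-1]  = 6

6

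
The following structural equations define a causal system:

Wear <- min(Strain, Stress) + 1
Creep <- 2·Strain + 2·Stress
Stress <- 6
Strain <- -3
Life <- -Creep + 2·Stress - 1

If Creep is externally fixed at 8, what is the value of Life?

3

do(Creep=8) replaces the equation Creep <- 2·Strain + 2·Stress with the constant Creep = 8.
Life = -Creep + 2·Stress - 1  [with Creep=8, Stress=6]  = 3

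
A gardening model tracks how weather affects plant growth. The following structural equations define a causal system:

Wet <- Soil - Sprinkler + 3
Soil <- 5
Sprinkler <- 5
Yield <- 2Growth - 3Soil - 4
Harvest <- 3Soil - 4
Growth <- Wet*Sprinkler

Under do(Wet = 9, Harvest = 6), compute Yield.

The joint intervention fixes Wet = 9, Harvest = 6, removing each variable's own equation.
Growth = Wet*Sprinkler  [with Wet=9, Sprinkler=5]  = 45
Yield = 2Growth - 3Soil - 4  [with Growth=45, Soil=5]  = 71

71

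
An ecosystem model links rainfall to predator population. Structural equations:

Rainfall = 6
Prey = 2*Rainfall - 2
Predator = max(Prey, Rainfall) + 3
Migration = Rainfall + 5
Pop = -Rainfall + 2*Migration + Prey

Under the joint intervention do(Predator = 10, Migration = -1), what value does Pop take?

Setting Predator = 10, Migration = -1 by intervention discards those variables' equations.
Prey = 2*Rainfall - 2  [with Rainfall=6]  = 10
Pop = -Rainfall + 2*Migration + Prey  [with Rainfall=6, Migration=-1, Prey=10]  = 2

2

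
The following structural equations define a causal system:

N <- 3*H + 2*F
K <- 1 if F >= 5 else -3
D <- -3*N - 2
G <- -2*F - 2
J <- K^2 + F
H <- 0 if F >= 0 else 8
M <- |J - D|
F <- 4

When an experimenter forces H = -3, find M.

12

The intervention breaks the incoming arrows to H: H <- 0 if F >= 0 else 8 no longer applies, and H = -3.
K = 1 if F >= 5 else -3  [with F=4]  = -3
N = 3*H + 2*F  [with H=-3, F=4]  = -1
J = K^2 + F  [with K=-3, F=4]  = 13
D = -3*N - 2  [with N=-1]  = 1
M = |J - D|  [with J=13, D=1]  = 12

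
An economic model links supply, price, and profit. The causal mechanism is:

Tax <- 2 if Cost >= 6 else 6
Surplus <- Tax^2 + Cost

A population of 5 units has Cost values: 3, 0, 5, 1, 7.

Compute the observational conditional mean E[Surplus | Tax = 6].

E[Surplus|Tax=6] averages over only the 4 units with Tax=6 (Cost = 3, 0, 5, 1): Surplus = 39, 36, 41, 37, mean 38.25.

38.25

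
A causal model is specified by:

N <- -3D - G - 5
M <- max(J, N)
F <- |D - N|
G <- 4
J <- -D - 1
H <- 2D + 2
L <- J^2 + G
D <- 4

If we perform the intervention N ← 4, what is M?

do(N=4) replaces the equation N <- -3D - G - 5 with the constant N = 4.
J = -D - 1  [with D=4]  = -5
M = max(J, N)  [with J=-5, N=4]  = 4

4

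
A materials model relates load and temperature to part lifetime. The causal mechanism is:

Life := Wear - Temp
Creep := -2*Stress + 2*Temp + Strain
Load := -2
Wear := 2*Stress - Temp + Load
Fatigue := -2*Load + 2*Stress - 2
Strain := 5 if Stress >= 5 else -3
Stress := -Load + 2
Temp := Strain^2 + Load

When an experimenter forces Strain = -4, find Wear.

-8

The intervention breaks the incoming arrows to Strain: Strain := 5 if Stress >= 5 else -3 no longer applies, and Strain = -4.
Stress = -Load + 2  [with Load=-2]  = 4
Temp = Strain^2 + Load  [with Strain=-4, Load=-2]  = 14
Wear = 2*Stress - Temp + Load  [with Stress=4, Temp=14, Load=-2]  = -8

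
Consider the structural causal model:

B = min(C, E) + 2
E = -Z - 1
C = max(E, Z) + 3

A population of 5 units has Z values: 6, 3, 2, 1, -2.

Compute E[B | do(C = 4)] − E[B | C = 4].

-2.5

Every unit gets C=4 under the intervention. B values become -5, -2, -1, 0, 3; E[B|do(C=4)] = -1.
Conditioning on C=4 selects the 2 unit(s) with Z ∈ {1, -2}. Their B values: 0, 3. Mean = 1.5.
Difference = -1 − 1.5 = -2.5.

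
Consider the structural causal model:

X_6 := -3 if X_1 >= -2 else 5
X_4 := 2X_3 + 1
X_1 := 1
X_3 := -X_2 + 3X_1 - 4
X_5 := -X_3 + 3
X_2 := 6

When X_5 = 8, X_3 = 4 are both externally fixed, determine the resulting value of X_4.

Under do(X_5 = 8, X_3 = 4), each intervened variable's structural equation is replaced by its fixed value.
X_4 = 2X_3 + 1  [with X_3=4]  = 9

9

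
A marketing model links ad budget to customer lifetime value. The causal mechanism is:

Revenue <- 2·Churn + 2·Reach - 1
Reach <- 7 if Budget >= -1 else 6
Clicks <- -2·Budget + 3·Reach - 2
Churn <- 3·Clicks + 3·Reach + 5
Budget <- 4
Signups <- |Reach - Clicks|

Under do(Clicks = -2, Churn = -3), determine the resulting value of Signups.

The joint intervention fixes Clicks = -2, Churn = -3, removing each variable's own equation.
Reach = 7 if Budget >= -1 else 6  [with Budget=4]  = 7
Signups = |Reach - Clicks|  [with Reach=7, Clicks=-2]  = 9

9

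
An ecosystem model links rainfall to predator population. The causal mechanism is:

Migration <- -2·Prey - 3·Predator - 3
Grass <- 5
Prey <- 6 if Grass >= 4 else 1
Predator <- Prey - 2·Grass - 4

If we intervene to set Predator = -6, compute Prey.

6

Under do(Predator=-6), the mechanism Predator <- Prey - 2·Grass - 4 is discarded; Predator is fixed at -6.
Since Prey is not a descendant of the intervened variable, it is unaffected.
Prey = 6 if Grass >= 4 else 1  [with Grass=5]  = 6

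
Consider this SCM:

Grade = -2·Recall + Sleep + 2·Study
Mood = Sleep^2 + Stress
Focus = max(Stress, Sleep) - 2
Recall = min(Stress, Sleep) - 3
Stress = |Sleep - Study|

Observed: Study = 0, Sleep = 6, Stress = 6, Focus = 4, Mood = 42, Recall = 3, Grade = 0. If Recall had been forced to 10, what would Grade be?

Intervening sets Recall = 10 and removes its equation (Recall = min(Stress, Sleep) - 3).
Grade = -2·Recall + Sleep + 2·Study  [with Recall=10, Sleep=6, Study=0]  = -14

-14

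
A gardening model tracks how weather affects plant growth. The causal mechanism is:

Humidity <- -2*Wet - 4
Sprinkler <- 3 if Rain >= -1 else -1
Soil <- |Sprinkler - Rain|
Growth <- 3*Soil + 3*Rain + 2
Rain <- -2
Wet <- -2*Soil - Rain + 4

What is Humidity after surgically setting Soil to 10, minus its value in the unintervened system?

The intervention breaks the incoming arrows to Soil: Soil <- |Sprinkler - Rain| no longer applies, and Soil = 10.
Wet = -2*Soil - Rain + 4  [with Soil=10, Rain=-2]  = -14
Humidity = -2*Wet - 4  [with Wet=-14]  = 24
Without intervention: Sprinkler = 3 if Rain >= -1 else -1  [with Rain=-2]  = -1; Soil = |Sprinkler - Rain|  [with Sprinkler=-1, Rain=-2]  = 1; Wet = -2*Soil - Rain + 4  [with Soil=1, Rain=-2]  = 4; Humidity = -2*Wet - 4  [with Wet=4]  = -12.
Change = 24 − (-12) = 36.

36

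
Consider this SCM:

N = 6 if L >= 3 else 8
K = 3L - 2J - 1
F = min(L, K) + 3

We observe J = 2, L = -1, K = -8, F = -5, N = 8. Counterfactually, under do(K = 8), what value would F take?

2

The intervention breaks the incoming arrows to K: K = 3L - 2J - 1 no longer applies, and K = 8.
F = min(L, K) + 3  [with L=-1, K=8]  = 2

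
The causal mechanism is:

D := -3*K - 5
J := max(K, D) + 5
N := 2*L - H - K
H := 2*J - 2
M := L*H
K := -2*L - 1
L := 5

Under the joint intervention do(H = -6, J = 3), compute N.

Setting H = -6, J = 3 by intervention discards those variables' equations.
K = -2*L - 1  [with L=5]  = -11
N = 2*L - H - K  [with L=5, H=-6, K=-11]  = 27

27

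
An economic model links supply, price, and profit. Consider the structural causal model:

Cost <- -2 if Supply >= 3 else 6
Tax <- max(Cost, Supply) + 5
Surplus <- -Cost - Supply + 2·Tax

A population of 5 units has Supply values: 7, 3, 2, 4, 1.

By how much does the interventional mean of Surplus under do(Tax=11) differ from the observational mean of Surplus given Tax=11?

do(Tax=11) breaks Tax's dependence on Supply. With Tax=11 fixed, Surplus across the units is 17, 21, 14, 20, 15, mean 17.4.
Observing Tax=11 restricts to units where Tax's equation naturally yields 11: Supply ∈ {2, 1}. In that subpopulation Surplus = 14, 15, mean 14.5.
Difference = 17.4 − 14.5 = 2.9.

2.9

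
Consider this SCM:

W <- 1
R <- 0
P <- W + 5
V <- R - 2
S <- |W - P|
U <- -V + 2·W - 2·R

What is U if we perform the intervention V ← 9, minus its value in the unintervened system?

Under do(V=9), the mechanism V <- R - 2 is discarded; V is fixed at 9.
U = -V + 2·W - 2·R  [with V=9, W=1, R=0]  = -7
Without intervention: V = R - 2  [with R=0]  = -2; U = -V + 2·W - 2·R  [with V=-2, W=1, R=0]  = 4.
Change = -7 − 4 = -11.

-11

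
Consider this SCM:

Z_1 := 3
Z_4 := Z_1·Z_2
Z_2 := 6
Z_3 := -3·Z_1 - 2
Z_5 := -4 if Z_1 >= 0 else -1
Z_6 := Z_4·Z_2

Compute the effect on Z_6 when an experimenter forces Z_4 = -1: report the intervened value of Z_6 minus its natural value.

Under do(Z_4=-1), the mechanism Z_4 := Z_1·Z_2 is discarded; Z_4 is fixed at -1.
Z_6 = Z_4·Z_2  [with Z_4=-1, Z_2=6]  = -6
Without intervention: Z_4 = Z_1·Z_2  [with Z_1=3, Z_2=6]  = 18; Z_6 = Z_4·Z_2  [with Z_4=18, Z_2=6]  = 108.
Change = -6 − 108 = -114.

-114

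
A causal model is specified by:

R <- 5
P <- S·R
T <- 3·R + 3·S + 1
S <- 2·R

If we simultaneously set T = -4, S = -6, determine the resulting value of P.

Setting T = -4, S = -6 by intervention discards those variables' equations.
P = S·R  [with S=-6, R=5]  = -30

-30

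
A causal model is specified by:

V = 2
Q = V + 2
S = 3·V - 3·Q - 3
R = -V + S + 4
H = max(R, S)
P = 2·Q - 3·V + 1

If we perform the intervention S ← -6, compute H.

do(S=-6) replaces the equation S = 3·V - 3·Q - 3 with the constant S = -6.
R = -V + S + 4  [with V=2, S=-6]  = -4
H = max(R, S)  [with R=-4, S=-6]  = -4

-4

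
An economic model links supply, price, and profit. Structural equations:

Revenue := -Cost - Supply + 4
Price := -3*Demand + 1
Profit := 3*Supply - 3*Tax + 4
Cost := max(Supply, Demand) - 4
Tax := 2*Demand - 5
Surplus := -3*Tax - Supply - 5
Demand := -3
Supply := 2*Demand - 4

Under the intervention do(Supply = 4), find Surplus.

The intervention breaks the incoming arrows to Supply: Supply := 2*Demand - 4 no longer applies, and Supply = 4.
Tax = 2*Demand - 5  [with Demand=-3]  = -11
Surplus = -3*Tax - Supply - 5  [with Tax=-11, Supply=4]  = 24

24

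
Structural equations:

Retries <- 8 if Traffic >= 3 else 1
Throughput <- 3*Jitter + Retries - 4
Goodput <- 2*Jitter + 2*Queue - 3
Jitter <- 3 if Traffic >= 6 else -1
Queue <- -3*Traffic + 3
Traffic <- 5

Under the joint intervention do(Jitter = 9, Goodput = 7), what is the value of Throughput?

Setting Jitter = 9, Goodput = 7 by intervention discards those variables' equations.
Retries = 8 if Traffic >= 3 else 1  [with Traffic=5]  = 8
Throughput = 3*Jitter + Retries - 4  [with Jitter=9, Retries=8]  = 31

31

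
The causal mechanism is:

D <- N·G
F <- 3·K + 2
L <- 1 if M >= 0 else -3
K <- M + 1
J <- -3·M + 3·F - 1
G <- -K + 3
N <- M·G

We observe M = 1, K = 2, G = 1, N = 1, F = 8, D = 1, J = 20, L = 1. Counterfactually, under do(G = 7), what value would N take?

7

The intervention breaks the incoming arrows to G: G <- -K + 3 no longer applies, and G = 7.
N = M·G  [with M=1, G=7]  = 7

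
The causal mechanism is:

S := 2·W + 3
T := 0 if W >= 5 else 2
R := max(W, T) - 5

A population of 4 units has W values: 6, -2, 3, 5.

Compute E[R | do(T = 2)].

-1

Under do(T=2), T's equation is replaced by T=2 for every unit. Per-unit R: 1, -3, -2, 0. Mean = -1.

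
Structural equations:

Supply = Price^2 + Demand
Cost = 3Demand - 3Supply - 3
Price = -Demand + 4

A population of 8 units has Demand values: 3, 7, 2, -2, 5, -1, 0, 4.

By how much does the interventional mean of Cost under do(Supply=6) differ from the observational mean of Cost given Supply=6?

do(Supply=6) breaks Supply's dependence on Demand. With Supply=6 fixed, Cost across the units is -12, 0, -15, -27, -6, -24, -21, -9, mean -14.25.
E[Cost|Supply=6] averages over only the 2 units with Supply=6 (Demand = 2, 5): Cost = -15, -6, mean -10.5.
Difference = -14.25 − (-10.5) = -3.75.

-3.75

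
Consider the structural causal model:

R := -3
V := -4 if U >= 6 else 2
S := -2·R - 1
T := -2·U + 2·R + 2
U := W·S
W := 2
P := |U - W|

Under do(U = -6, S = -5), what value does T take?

The joint intervention fixes U = -6, S = -5, removing each variable's own equation.
T = -2·U + 2·R + 2  [with U=-6, R=-3]  = 8

8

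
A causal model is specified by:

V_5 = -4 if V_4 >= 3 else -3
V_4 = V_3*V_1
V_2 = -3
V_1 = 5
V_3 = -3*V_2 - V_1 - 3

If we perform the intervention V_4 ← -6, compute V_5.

-3

Intervening sets V_4 = -6 and removes its equation (V_4 = V_3*V_1).
V_5 = -4 if V_4 >= 3 else -3  [with V_4=-6]  = -3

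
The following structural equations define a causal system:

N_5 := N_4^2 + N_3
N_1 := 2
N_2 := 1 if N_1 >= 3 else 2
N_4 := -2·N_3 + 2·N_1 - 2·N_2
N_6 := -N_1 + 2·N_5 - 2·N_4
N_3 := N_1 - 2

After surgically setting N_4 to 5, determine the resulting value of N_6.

38

Under do(N_4=5), the mechanism N_4 := -2·N_3 + 2·N_1 - 2·N_2 is discarded; N_4 is fixed at 5.
N_3 = N_1 - 2  [with N_1=2]  = 0
N_5 = N_4^2 + N_3  [with N_4=5, N_3=0]  = 25
N_6 = -N_1 + 2·N_5 - 2·N_4  [with N_1=2, N_5=25, N_4=5]  = 38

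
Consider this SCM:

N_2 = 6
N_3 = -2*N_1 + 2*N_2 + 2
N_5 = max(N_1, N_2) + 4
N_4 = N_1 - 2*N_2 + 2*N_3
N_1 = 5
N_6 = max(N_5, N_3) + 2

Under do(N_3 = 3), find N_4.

-1

The intervention breaks the incoming arrows to N_3: N_3 = -2*N_1 + 2*N_2 + 2 no longer applies, and N_3 = 3.
N_4 = N_1 - 2*N_2 + 2*N_3  [with N_1=5, N_2=6, N_3=3]  = -1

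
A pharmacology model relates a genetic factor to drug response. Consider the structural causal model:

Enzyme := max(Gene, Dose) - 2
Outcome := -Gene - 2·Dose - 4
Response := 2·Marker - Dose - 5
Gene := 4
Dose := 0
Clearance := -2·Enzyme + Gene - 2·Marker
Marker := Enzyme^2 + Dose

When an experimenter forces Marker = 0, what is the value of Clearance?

Under do(Marker=0), the mechanism Marker := Enzyme^2 + Dose is discarded; Marker is fixed at 0.
Enzyme = max(Gene, Dose) - 2  [with Gene=4, Dose=0]  = 2
Clearance = -2·Enzyme + Gene - 2·Marker  [with Enzyme=2, Gene=4, Marker=0]  = 0

0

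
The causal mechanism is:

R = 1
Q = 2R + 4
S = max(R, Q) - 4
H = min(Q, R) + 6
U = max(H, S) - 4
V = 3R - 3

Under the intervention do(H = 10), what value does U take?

6

Intervening sets H = 10 and removes its equation (H = min(Q, R) + 6).
Q = 2R + 4  [with R=1]  = 6
S = max(R, Q) - 4  [with R=1, Q=6]  = 2
U = max(H, S) - 4  [with H=10, S=2]  = 6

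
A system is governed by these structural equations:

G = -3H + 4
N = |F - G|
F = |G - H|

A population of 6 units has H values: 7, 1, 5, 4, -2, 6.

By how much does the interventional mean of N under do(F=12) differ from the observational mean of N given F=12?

do(F=12) breaks F's dependence on H. With F=12 fixed, N across the units is 29, 11, 23, 20, 2, 26, mean 18.5.
E[N|F=12] averages over only the 2 units with F=12 (H = 4, -2): N = 20, 2, mean 11.
Difference = 18.5 − 11 = 7.5.

7.5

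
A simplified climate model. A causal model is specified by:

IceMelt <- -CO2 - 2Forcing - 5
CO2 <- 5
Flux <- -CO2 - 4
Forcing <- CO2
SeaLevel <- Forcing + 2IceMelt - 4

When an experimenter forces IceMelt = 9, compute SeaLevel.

19

The intervention breaks the incoming arrows to IceMelt: IceMelt <- -CO2 - 2Forcing - 5 no longer applies, and IceMelt = 9.
Forcing = CO2  [with CO2=5]  = 5
SeaLevel = Forcing + 2IceMelt - 4  [with Forcing=5, IceMelt=9]  = 19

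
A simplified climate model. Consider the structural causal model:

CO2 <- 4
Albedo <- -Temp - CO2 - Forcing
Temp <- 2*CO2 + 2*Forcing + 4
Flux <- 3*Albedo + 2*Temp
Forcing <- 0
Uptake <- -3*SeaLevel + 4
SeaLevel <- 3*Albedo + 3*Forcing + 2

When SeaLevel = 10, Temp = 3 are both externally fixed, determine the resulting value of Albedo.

-7

Under do(SeaLevel = 10, Temp = 3), each intervened variable's structural equation is replaced by its fixed value.
Albedo = -Temp - CO2 - Forcing  [with Temp=3, CO2=4, Forcing=0]  = -7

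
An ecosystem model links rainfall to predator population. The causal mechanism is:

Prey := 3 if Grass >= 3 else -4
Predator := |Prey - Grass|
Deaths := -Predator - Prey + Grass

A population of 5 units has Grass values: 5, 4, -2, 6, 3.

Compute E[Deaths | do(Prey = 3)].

-2

Under do(Prey=3), Prey's equation is replaced by Prey=3 for every unit. Per-unit Deaths: 0, 0, -10, 0, 0. Mean = -2.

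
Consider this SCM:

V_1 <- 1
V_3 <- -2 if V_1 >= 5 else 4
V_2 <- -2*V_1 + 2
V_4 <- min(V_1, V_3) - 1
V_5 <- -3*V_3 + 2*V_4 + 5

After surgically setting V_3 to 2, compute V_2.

0

Under do(V_3=2), the mechanism V_3 <- -2 if V_1 >= 5 else 4 is discarded; V_3 is fixed at 2.
Since V_2 is not a descendant of the intervened variable, it is unaffected.
V_2 = -2*V_1 + 2  [with V_1=1]  = 0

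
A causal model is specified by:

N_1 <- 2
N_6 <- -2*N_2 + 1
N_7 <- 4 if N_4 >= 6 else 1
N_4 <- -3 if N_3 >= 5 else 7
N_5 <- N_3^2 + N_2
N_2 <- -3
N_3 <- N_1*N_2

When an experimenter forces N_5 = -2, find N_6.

The intervention breaks the incoming arrows to N_5: N_5 <- N_3^2 + N_2 no longer applies, and N_5 = -2.
Since N_6 is not a descendant of the intervened variable, it is unaffected.
N_6 = -2*N_2 + 1  [with N_2=-3]  = 7

7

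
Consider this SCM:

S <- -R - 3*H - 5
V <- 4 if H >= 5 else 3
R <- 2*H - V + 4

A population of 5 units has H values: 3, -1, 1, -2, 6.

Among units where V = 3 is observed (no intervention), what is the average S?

-7.25

Observing V=3 restricts to units where V's equation naturally yields 3: H ∈ {3, -1, 1, -2}. In that subpopulation S = -21, -1, -11, 4, mean -7.25.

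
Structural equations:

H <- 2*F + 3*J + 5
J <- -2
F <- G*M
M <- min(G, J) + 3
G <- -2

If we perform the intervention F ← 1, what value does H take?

Intervening sets F = 1 and removes its equation (F <- G*M).
H = 2*F + 3*J + 5  [with F=1, J=-2]  = 1

1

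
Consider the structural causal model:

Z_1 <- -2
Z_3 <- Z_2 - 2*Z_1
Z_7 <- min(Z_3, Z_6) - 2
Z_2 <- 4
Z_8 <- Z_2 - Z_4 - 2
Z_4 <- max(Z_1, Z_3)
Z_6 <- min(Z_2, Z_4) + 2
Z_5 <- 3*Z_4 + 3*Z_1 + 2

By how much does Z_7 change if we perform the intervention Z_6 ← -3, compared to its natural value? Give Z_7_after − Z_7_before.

Intervening sets Z_6 = -3 and removes its equation (Z_6 <- min(Z_2, Z_4) + 2).
Z_3 = Z_2 - 2*Z_1  [with Z_2=4, Z_1=-2]  = 8
Z_7 = min(Z_3, Z_6) - 2  [with Z_3=8, Z_6=-3]  = -5
Without intervention: Z_3 = Z_2 - 2*Z_1  [with Z_2=4, Z_1=-2]  = 8; Z_4 = max(Z_1, Z_3)  [with Z_1=-2, Z_3=8]  = 8; Z_6 = min(Z_2, Z_4) + 2  [with Z_2=4, Z_4=8]  = 6; Z_7 = min(Z_3, Z_6) - 2  [with Z_3=8, Z_6=6]  = 4.
Change = -5 − 4 = -9.

-9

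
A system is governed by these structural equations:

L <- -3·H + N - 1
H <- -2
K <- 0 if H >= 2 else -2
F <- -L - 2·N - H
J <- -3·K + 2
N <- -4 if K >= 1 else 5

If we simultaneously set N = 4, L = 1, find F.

Setting N = 4, L = 1 by intervention discards those variables' equations.
F = -L - 2·N - H  [with L=1, N=4, H=-2]  = -7

-7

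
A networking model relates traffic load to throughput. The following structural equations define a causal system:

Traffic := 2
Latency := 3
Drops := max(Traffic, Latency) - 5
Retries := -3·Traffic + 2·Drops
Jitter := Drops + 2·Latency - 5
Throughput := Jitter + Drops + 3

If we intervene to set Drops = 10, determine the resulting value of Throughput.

24

The intervention breaks the incoming arrows to Drops: Drops := max(Traffic, Latency) - 5 no longer applies, and Drops = 10.
Jitter = Drops + 2·Latency - 5  [with Drops=10, Latency=3]  = 11
Throughput = Jitter + Drops + 3  [with Jitter=11, Drops=10]  = 24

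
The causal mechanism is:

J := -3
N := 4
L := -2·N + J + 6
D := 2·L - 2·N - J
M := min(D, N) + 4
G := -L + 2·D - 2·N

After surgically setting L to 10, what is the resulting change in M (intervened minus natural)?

do(L=10) replaces the equation L := -2·N + J + 6 with the constant L = 10.
D = 2·L - 2·N - J  [with L=10, N=4, J=-3]  = 15
M = min(D, N) + 4  [with D=15, N=4]  = 8
Without intervention: L = -2·N + J + 6  [with N=4, J=-3]  = -5; D = 2·L - 2·N - J  [with L=-5, N=4, J=-3]  = -15; M = min(D, N) + 4  [with D=-15, N=4]  = -11.
Change = 8 − (-11) = 19.

19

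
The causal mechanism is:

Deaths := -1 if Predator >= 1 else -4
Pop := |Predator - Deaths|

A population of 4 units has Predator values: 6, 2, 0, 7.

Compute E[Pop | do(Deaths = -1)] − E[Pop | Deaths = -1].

-1.25

do(Deaths=-1) breaks Deaths's dependence on Predator. With Deaths=-1 fixed, Pop across the units is 7, 3, 1, 8, mean 4.75.
Conditioning on Deaths=-1 selects the 3 unit(s) with Predator ∈ {6, 2, 7}. Their Pop values: 7, 3, 8. Mean = 6.
Difference = 4.75 − 6 = -1.25.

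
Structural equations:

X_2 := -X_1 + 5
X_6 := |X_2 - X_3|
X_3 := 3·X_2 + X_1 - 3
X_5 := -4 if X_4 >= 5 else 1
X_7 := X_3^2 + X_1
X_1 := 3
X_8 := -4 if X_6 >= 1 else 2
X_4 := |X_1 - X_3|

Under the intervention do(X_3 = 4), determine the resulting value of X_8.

-4

The intervention breaks the incoming arrows to X_3: X_3 := 3·X_2 + X_1 - 3 no longer applies, and X_3 = 4.
X_2 = -X_1 + 5  [with X_1=3]  = 2
X_6 = |X_2 - X_3|  [with X_2=2, X_3=4]  = 2
X_8 = -4 if X_6 >= 1 else 2  [with X_6=2]  = -4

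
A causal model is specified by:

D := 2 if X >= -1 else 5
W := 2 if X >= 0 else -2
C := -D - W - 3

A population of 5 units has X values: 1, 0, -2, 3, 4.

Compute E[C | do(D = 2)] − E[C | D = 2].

do(D=2) breaks D's dependence on X. With D=2 fixed, C across the units is -7, -7, -3, -7, -7, mean -6.2.
E[C|D=2] averages over only the 4 units with D=2 (X = 1, 0, 3, 4): C = -7, -7, -7, -7, mean -7.
Difference = -6.2 − (-7) = 0.8.

0.8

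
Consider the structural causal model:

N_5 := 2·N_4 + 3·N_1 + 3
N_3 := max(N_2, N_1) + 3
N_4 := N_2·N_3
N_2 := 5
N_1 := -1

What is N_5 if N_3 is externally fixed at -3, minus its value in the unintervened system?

do(N_3=-3) replaces the equation N_3 := max(N_2, N_1) + 3 with the constant N_3 = -3.
N_4 = N_2·N_3  [with N_2=5, N_3=-3]  = -15
N_5 = 2·N_4 + 3·N_1 + 3  [with N_4=-15, N_1=-1]  = -30
Without intervention: N_3 = max(N_2, N_1) + 3  [with N_2=5, N_1=-1]  = 8; N_4 = N_2·N_3  [with N_2=5, N_3=8]  = 40; N_5 = 2·N_4 + 3·N_1 + 3  [with N_4=40, N_1=-1]  = 80.
Change = -30 − 80 = -110.

-110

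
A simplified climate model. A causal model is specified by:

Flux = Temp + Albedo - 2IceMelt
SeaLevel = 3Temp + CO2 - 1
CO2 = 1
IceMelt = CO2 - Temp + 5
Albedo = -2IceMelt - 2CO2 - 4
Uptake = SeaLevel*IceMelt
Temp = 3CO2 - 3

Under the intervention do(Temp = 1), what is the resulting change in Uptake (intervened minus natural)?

Under do(Temp=1), the mechanism Temp = 3CO2 - 3 is discarded; Temp is fixed at 1.
IceMelt = CO2 - Temp + 5  [with CO2=1, Temp=1]  = 5
SeaLevel = 3Temp + CO2 - 1  [with Temp=1, CO2=1]  = 3
Uptake = SeaLevel*IceMelt  [with SeaLevel=3, IceMelt=5]  = 15
Without intervention: Temp = 3CO2 - 3  [with CO2=1]  = 0; IceMelt = CO2 - Temp + 5  [with CO2=1, Temp=0]  = 6; SeaLevel = 3Temp + CO2 - 1  [with Temp=0, CO2=1]  = 0; Uptake = SeaLevel*IceMelt  [with SeaLevel=0, IceMelt=6]  = 0.
Change = 15 − 0 = 15.

15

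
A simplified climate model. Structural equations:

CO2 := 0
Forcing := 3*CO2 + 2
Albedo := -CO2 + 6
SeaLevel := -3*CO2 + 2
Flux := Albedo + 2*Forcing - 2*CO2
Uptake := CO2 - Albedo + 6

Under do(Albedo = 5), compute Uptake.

1

The intervention breaks the incoming arrows to Albedo: Albedo := -CO2 + 6 no longer applies, and Albedo = 5.
Uptake = CO2 - Albedo + 6  [with CO2=0, Albedo=5]  = 1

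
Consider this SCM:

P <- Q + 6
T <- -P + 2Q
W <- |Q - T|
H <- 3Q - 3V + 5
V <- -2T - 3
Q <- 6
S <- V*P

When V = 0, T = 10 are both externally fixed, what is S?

The joint intervention fixes V = 0, T = 10, removing each variable's own equation.
P = Q + 6  [with Q=6]  = 12
S = V*P  [with V=0, P=12]  = 0

0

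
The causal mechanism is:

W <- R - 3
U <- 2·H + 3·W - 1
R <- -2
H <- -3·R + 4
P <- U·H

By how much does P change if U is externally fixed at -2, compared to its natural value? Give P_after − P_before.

-60

Intervening sets U = -2 and removes its equation (U <- 2·H + 3·W - 1).
H = -3·R + 4  [with R=-2]  = 10
P = U·H  [with U=-2, H=10]  = -20
Without intervention: H = -3·R + 4  [with R=-2]  = 10; W = R - 3  [with R=-2]  = -5; U = 2·H + 3·W - 1  [with H=10, W=-5]  = 4; P = U·H  [with U=4, H=10]  = 40.
Change = -20 − 40 = -60.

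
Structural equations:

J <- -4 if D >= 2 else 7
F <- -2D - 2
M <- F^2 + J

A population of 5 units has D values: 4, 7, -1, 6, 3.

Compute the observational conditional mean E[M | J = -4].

150

E[M|J=-4] averages over only the 4 units with J=-4 (D = 4, 7, 6, 3): M = 96, 252, 192, 60, mean 150.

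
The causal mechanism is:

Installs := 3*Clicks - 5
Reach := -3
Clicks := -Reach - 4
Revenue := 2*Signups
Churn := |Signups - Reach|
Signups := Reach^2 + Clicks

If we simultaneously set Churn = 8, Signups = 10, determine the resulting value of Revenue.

Setting Churn = 8, Signups = 10 by intervention discards those variables' equations.
Revenue = 2*Signups  [with Signups=10]  = 20

20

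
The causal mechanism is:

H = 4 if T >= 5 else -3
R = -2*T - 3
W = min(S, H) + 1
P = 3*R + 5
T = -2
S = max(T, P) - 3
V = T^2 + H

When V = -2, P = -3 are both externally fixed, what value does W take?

-4

Under do(V = -2, P = -3), each intervened variable's structural equation is replaced by its fixed value.
H = 4 if T >= 5 else -3  [with T=-2]  = -3
S = max(T, P) - 3  [with T=-2, P=-3]  = -5
W = min(S, H) + 1  [with S=-5, H=-3]  = -4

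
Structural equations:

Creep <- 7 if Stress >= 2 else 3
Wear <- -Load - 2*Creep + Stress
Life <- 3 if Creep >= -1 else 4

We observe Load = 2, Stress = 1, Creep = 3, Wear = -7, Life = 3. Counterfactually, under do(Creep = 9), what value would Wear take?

-19

The intervention breaks the incoming arrows to Creep: Creep <- 7 if Stress >= 2 else 3 no longer applies, and Creep = 9.
Wear = -Load - 2*Creep + Stress  [with Load=2, Creep=9, Stress=1]  = -19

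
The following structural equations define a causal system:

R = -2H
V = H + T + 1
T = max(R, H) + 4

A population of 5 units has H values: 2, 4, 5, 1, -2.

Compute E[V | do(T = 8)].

11

Every unit gets T=8 under the intervention. V values become 11, 13, 14, 10, 7; E[V|do(T=8)] = 11.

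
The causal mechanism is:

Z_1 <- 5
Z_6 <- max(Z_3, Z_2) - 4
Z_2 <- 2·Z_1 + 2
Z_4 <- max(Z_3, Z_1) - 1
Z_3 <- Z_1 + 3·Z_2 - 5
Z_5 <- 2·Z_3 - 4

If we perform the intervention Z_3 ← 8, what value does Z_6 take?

The intervention breaks the incoming arrows to Z_3: Z_3 <- Z_1 + 3·Z_2 - 5 no longer applies, and Z_3 = 8.
Z_2 = 2·Z_1 + 2  [with Z_1=5]  = 12
Z_6 = max(Z_3, Z_2) - 4  [with Z_3=8, Z_2=12]  = 8

8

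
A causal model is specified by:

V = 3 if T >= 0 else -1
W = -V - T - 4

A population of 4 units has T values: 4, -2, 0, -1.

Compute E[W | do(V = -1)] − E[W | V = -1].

-1.75

The intervention sets V=-1 in all 4 units regardless of T. Recomputing W per unit gives -7, -1, -3, -2; average -3.25.
Observing V=-1 restricts to units where V's equation naturally yields -1: T ∈ {-2, -1}. In that subpopulation W = -1, -2, mean -1.5.
Difference = -3.25 − (-1.5) = -1.75.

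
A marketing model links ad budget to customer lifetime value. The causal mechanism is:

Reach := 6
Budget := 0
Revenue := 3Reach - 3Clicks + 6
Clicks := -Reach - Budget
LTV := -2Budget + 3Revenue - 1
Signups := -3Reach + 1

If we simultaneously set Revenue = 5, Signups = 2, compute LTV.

Setting Revenue = 5, Signups = 2 by intervention discards those variables' equations.
LTV = -2Budget + 3Revenue - 1  [with Budget=0, Revenue=5]  = 14

14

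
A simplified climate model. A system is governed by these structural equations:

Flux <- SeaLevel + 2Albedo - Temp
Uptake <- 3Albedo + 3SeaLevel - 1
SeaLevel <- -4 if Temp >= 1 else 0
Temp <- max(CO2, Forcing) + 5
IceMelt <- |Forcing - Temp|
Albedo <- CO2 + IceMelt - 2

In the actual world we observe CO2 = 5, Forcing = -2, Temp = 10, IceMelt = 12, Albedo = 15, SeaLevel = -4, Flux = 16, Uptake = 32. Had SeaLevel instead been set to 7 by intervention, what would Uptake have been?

Intervening sets SeaLevel = 7 and removes its equation (SeaLevel <- -4 if Temp >= 1 else 0).
Temp = max(CO2, Forcing) + 5  [with CO2=5, Forcing=-2]  = 10
IceMelt = |Forcing - Temp|  [with Forcing=-2, Temp=10]  = 12
Albedo = CO2 + IceMelt - 2  [with CO2=5, IceMelt=12]  = 15
Uptake = 3Albedo + 3SeaLevel - 1  [with Albedo=15, SeaLevel=7]  = 65

65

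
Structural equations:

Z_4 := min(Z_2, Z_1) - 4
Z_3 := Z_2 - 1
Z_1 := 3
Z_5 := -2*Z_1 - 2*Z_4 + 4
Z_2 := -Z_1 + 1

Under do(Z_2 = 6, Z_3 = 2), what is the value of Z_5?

Under do(Z_2 = 6, Z_3 = 2), each intervened variable's structural equation is replaced by its fixed value.
Z_4 = min(Z_2, Z_1) - 4  [with Z_2=6, Z_1=3]  = -1
Z_5 = -2*Z_1 - 2*Z_4 + 4  [with Z_1=3, Z_4=-1]  = 0

0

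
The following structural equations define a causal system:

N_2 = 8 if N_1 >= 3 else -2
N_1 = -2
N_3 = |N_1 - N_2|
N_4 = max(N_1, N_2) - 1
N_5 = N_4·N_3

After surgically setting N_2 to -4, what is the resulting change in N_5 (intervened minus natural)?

do(N_2=-4) replaces the equation N_2 = 8 if N_1 >= 3 else -2 with the constant N_2 = -4.
N_3 = |N_1 - N_2|  [with N_1=-2, N_2=-4]  = 2
N_4 = max(N_1, N_2) - 1  [with N_1=-2, N_2=-4]  = -3
N_5 = N_4·N_3  [with N_4=-3, N_3=2]  = -6
Without intervention: N_2 = 8 if N_1 >= 3 else -2  [with N_1=-2]  = -2; N_3 = |N_1 - N_2|  [with N_1=-2, N_2=-2]  = 0; N_4 = max(N_1, N_2) - 1  [with N_1=-2, N_2=-2]  = -3; N_5 = N_4·N_3  [with N_4=-3, N_3=0]  = 0.
Change = -6 − 0 = -6.

-6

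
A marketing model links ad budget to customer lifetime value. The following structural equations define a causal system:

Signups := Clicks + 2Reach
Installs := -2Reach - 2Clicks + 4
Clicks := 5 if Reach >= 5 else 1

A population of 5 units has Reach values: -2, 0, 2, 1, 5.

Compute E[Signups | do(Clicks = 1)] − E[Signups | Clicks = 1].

Every unit gets Clicks=1 under the intervention. Signups values become -3, 1, 5, 3, 11; E[Signups|do(Clicks=1)] = 3.4.
E[Signups|Clicks=1] averages over only the 4 units with Clicks=1 (Reach = -2, 0, 2, 1): Signups = -3, 1, 5, 3, mean 1.5.
Difference = 3.4 − 1.5 = 1.9.

1.9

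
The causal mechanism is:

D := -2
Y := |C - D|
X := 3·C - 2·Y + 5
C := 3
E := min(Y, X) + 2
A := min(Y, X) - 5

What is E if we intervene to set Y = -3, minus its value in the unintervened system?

do(Y=-3) replaces the equation Y := |C - D| with the constant Y = -3.
X = 3·C - 2·Y + 5  [with C=3, Y=-3]  = 20
E = min(Y, X) + 2  [with Y=-3, X=20]  = -1
Without intervention: Y = |C - D|  [with C=3, D=-2]  = 5; X = 3·C - 2·Y + 5  [with C=3, Y=5]  = 4; E = min(Y, X) + 2  [with Y=5, X=4]  = 6.
Change = -1 − 6 = -7.

-7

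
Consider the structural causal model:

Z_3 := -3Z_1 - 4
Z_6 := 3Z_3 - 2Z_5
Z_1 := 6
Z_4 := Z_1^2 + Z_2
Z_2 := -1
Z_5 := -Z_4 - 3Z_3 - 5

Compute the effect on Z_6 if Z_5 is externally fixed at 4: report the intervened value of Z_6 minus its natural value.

The intervention breaks the incoming arrows to Z_5: Z_5 := -Z_4 - 3Z_3 - 5 no longer applies, and Z_5 = 4.
Z_3 = -3Z_1 - 4  [with Z_1=6]  = -22
Z_6 = 3Z_3 - 2Z_5  [with Z_3=-22, Z_5=4]  = -74
Without intervention: Z_3 = -3Z_1 - 4  [with Z_1=6]  = -22; Z_4 = Z_1^2 + Z_2  [with Z_1=6, Z_2=-1]  = 35; Z_5 = -Z_4 - 3Z_3 - 5  [with Z_4=35, Z_3=-22]  = 26; Z_6 = 3Z_3 - 2Z_5  [with Z_3=-22, Z_5=26]  = -118.
Change = -74 − (-118) = 44.

44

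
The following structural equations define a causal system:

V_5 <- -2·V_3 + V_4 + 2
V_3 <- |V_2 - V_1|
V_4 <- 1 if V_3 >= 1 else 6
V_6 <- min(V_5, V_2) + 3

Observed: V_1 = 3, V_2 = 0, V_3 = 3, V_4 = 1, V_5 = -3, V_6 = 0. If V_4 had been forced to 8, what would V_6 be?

3

Under do(V_4=8), the mechanism V_4 <- 1 if V_3 >= 1 else 6 is discarded; V_4 is fixed at 8.
V_3 = |V_2 - V_1|  [with V_2=0, V_1=3]  = 3
V_5 = -2·V_3 + V_4 + 2  [with V_3=3, V_4=8]  = 4
V_6 = min(V_5, V_2) + 3  [with V_5=4, V_2=0]  = 3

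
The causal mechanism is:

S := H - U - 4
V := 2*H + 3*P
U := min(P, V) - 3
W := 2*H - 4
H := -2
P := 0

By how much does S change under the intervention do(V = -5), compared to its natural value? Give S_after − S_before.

The intervention breaks the incoming arrows to V: V := 2*H + 3*P no longer applies, and V = -5.
U = min(P, V) - 3  [with P=0, V=-5]  = -8
S = H - U - 4  [with H=-2, U=-8]  = 2
Without intervention: V = 2*H + 3*P  [with H=-2, P=0]  = -4; U = min(P, V) - 3  [with P=0, V=-4]  = -7; S = H - U - 4  [with H=-2, U=-7]  = 1.
Change = 2 − 1 = 1.

1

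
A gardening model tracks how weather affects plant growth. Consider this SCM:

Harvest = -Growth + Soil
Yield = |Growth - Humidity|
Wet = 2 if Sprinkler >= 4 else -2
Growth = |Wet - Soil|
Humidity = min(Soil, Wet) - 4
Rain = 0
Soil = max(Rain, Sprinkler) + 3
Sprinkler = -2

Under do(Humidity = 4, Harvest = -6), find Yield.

1

Under do(Humidity = 4, Harvest = -6), each intervened variable's structural equation is replaced by its fixed value.
Soil = max(Rain, Sprinkler) + 3  [with Rain=0, Sprinkler=-2]  = 3
Wet = 2 if Sprinkler >= 4 else -2  [with Sprinkler=-2]  = -2
Growth = |Wet - Soil|  [with Wet=-2, Soil=3]  = 5
Yield = |Growth - Humidity|  [with Growth=5, Humidity=4]  = 1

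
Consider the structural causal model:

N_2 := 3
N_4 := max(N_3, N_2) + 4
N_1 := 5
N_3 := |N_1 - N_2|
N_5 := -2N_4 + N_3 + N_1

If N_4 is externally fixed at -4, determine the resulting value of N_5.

Intervening sets N_4 = -4 and removes its equation (N_4 := max(N_3, N_2) + 4).
N_3 = |N_1 - N_2|  [with N_1=5, N_2=3]  = 2
N_5 = -2N_4 + N_3 + N_1  [with N_4=-4, N_3=2, N_1=5]  = 15

15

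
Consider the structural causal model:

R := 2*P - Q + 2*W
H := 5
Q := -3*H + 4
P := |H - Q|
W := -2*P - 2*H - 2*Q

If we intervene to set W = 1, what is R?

Intervening sets W = 1 and removes its equation (W := -2*P - 2*H - 2*Q).
Q = -3*H + 4  [with H=5]  = -11
P = |H - Q|  [with H=5, Q=-11]  = 16
R = 2*P - Q + 2*W  [with P=16, Q=-11, W=1]  = 45

45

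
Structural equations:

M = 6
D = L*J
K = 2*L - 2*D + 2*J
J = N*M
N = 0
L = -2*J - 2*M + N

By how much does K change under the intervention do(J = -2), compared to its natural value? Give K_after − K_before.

The intervention breaks the incoming arrows to J: J = N*M no longer applies, and J = -2.
L = -2*J - 2*M + N  [with J=-2, M=6, N=0]  = -8
D = L*J  [with L=-8, J=-2]  = 16
K = 2*L - 2*D + 2*J  [with L=-8, D=16, J=-2]  = -52
Without intervention: J = N*M  [with N=0, M=6]  = 0; L = -2*J - 2*M + N  [with J=0, M=6, N=0]  = -12; D = L*J  [with L=-12, J=0]  = 0; K = 2*L - 2*D + 2*J  [with L=-12, D=0, J=0]  = -24.
Change = -52 − (-24) = -28.

-28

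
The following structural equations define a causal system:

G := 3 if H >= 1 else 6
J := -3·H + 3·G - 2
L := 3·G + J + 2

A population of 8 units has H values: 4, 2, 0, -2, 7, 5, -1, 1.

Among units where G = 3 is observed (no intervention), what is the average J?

Conditioning on G=3 selects the 5 unit(s) with H ∈ {4, 2, 7, 5, 1}. Their J values: -5, 1, -14, -8, 4. Mean = -4.4.

-4.4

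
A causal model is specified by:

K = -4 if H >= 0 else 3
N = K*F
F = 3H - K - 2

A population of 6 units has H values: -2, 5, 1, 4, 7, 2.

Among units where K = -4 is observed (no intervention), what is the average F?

Conditioning on K=-4 selects the 5 unit(s) with H ∈ {5, 1, 4, 7, 2}. Their F values: 17, 5, 14, 23, 8. Mean = 13.4.

13.4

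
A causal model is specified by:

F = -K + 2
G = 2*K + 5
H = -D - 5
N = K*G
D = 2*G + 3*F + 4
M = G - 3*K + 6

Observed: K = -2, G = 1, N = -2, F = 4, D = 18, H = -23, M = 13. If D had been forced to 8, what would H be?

-13

The intervention breaks the incoming arrows to D: D = 2*G + 3*F + 4 no longer applies, and D = 8.
H = -D - 5  [with D=8]  = -13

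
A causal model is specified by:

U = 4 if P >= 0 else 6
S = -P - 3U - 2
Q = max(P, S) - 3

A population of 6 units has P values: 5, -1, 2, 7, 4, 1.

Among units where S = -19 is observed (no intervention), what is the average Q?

Observing S=-19 restricts to units where S's equation naturally yields -19: P ∈ {5, -1}. In that subpopulation Q = 2, -4, mean -1.

-1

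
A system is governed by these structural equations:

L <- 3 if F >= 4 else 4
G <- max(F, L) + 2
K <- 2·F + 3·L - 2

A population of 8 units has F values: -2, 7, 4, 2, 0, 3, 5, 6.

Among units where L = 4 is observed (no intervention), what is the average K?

E[K|L=4] averages over only the 4 units with L=4 (F = -2, 2, 0, 3): K = 6, 14, 10, 16, mean 11.5.

11.5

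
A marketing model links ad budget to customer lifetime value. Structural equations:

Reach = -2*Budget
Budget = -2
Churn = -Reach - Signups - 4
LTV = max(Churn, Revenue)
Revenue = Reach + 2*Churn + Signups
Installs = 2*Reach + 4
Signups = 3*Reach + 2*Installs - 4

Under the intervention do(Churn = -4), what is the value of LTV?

28

Under do(Churn=-4), the mechanism Churn = -Reach - Signups - 4 is discarded; Churn is fixed at -4.
Reach = -2*Budget  [with Budget=-2]  = 4
Installs = 2*Reach + 4  [with Reach=4]  = 12
Signups = 3*Reach + 2*Installs - 4  [with Reach=4, Installs=12]  = 32
Revenue = Reach + 2*Churn + Signups  [with Reach=4, Churn=-4, Signups=32]  = 28
LTV = max(Churn, Revenue)  [with Churn=-4, Revenue=28]  = 28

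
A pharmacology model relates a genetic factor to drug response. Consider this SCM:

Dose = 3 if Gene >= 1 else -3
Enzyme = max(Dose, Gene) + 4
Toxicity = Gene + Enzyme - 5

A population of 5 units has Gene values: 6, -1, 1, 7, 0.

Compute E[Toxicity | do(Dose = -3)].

do(Dose=-3) breaks Dose's dependence on Gene. With Dose=-3 fixed, Toxicity across the units is 11, -3, 1, 13, -1, mean 4.2.

4.2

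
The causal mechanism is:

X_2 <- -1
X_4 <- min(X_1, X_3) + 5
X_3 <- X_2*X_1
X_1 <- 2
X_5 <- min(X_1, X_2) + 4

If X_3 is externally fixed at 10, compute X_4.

The intervention breaks the incoming arrows to X_3: X_3 <- X_2*X_1 no longer applies, and X_3 = 10.
X_4 = min(X_1, X_3) + 5  [with X_1=2, X_3=10]  = 7

7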